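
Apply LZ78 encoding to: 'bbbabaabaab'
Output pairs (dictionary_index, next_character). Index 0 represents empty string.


LZ78 encoding steps:
Dictionary: {0: ''}
Step 1: w='' (idx 0), next='b' -> output (0, 'b'), add 'b' as idx 1
Step 2: w='b' (idx 1), next='b' -> output (1, 'b'), add 'bb' as idx 2
Step 3: w='' (idx 0), next='a' -> output (0, 'a'), add 'a' as idx 3
Step 4: w='b' (idx 1), next='a' -> output (1, 'a'), add 'ba' as idx 4
Step 5: w='a' (idx 3), next='b' -> output (3, 'b'), add 'ab' as idx 5
Step 6: w='a' (idx 3), next='a' -> output (3, 'a'), add 'aa' as idx 6
Step 7: w='b' (idx 1), end of input -> output (1, '')


Encoded: [(0, 'b'), (1, 'b'), (0, 'a'), (1, 'a'), (3, 'b'), (3, 'a'), (1, '')]


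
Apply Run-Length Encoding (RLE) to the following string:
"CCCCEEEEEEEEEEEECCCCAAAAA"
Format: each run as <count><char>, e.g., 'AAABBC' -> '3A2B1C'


Scanning runs left to right:
  i=0: run of 'C' x 4 -> '4C'
  i=4: run of 'E' x 12 -> '12E'
  i=16: run of 'C' x 4 -> '4C'
  i=20: run of 'A' x 5 -> '5A'

RLE = 4C12E4C5A


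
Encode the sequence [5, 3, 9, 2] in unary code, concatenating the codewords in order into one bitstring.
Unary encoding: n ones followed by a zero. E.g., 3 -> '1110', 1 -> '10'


Encode each number as n ones followed by a terminating 0:
  5 -> 111110 (6 bits)
  3 -> 1110 (4 bits)
  9 -> 1111111110 (10 bits)
  2 -> 110 (3 bits)
Total length = 6 + 4 + 10 + 3 = 23 bits.

Unary([5, 3, 9, 2]) = 11111011101111111110110 (23 bits)


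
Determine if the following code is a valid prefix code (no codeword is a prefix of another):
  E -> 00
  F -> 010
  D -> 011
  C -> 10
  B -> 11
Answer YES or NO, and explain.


Checking each pair (does one codeword prefix another?):
  E='00' vs F='010': no prefix
  E='00' vs D='011': no prefix
  E='00' vs C='10': no prefix
  E='00' vs B='11': no prefix
  F='010' vs E='00': no prefix
  F='010' vs D='011': no prefix
  F='010' vs C='10': no prefix
  F='010' vs B='11': no prefix
  D='011' vs E='00': no prefix
  D='011' vs F='010': no prefix
  D='011' vs C='10': no prefix
  D='011' vs B='11': no prefix
  C='10' vs E='00': no prefix
  C='10' vs F='010': no prefix
  C='10' vs D='011': no prefix
  C='10' vs B='11': no prefix
  B='11' vs E='00': no prefix
  B='11' vs F='010': no prefix
  B='11' vs D='011': no prefix
  B='11' vs C='10': no prefix
No violation found over all pairs.

YES -- this is a valid prefix code. No codeword is a prefix of any other codeword.


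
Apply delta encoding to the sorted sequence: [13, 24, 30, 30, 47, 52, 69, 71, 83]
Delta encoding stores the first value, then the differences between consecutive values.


First value: 13
Deltas:
  24 - 13 = 11
  30 - 24 = 6
  30 - 30 = 0
  47 - 30 = 17
  52 - 47 = 5
  69 - 52 = 17
  71 - 69 = 2
  83 - 71 = 12


Delta encoded: [13, 11, 6, 0, 17, 5, 17, 2, 12]


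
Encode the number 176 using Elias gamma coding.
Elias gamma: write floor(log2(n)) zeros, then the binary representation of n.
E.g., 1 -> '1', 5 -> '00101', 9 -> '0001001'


num_bits = floor(log2(176)) + 1 = 8
leading_zeros = num_bits - 1 = 7
binary(176) = 10110000

Elias gamma(176) = '0000000' + '10110000' = 000000010110000 (15 bits)


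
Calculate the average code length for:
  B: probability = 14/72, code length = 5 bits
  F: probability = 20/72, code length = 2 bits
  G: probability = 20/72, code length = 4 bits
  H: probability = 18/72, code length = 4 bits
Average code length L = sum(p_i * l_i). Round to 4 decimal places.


Weighted contributions p_i * l_i:
  B: (14/72) * 5 = 70/72
  F: (20/72) * 2 = 40/72
  G: (20/72) * 4 = 80/72
  H: (18/72) * 4 = 72/72
Sum = (70 + 40 + 80 + 72)/72 = 262/72

L = 262/72 = 3.6389 bits/symbol


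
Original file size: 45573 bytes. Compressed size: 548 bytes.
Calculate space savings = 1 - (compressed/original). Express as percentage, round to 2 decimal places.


ratio = compressed/original = 548/45573 = 0.012025
savings = 1 - ratio = 1 - 0.012025 = 0.987975
as a percentage: 0.987975 * 100 = 98.8%

Space savings = 1 - 548/45573 = 98.8%


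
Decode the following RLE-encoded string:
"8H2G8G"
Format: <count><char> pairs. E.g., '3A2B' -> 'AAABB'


Expanding each <count><char> pair:
  8H -> 'HHHHHHHH'
  2G -> 'GG'
  8G -> 'GGGGGGGG'

Decoded = HHHHHHHHGGGGGGGGGG


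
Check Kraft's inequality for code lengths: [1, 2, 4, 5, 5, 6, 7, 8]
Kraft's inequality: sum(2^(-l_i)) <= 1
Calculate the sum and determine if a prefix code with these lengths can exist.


Sum = 2^(-1) + 2^(-2) + 2^(-4) + 2^(-5) + 2^(-5) + 2^(-6) + 2^(-7) + 2^(-8)
    = 0.5 + 0.25 + 0.0625 + 0.03125 + 0.03125 + 0.015625 + 0.0078125 + 0.00390625
    = 231/256 = 0.90234375
Since 0.90234375 <= 1, Kraft's inequality IS satisfied.
A prefix code with these lengths CAN exist.

Kraft sum = 0.90234375. Satisfied.


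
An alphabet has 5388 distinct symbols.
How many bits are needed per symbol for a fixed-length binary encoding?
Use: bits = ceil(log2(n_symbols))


log2(5388) = 12.3955
Bracket: 2^12 = 4096 < 5388 <= 2^13 = 8192
So ceil(log2(5388)) = 13

bits = ceil(log2(5388)) = ceil(12.3955) = 13 bits


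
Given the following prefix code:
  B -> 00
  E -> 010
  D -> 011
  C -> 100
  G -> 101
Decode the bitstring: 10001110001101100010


Decoding step by step:
Bits 100 -> C
Bits 011 -> D
Bits 100 -> C
Bits 011 -> D
Bits 011 -> D
Bits 00 -> B
Bits 010 -> E


Decoded message: CDCDDBE


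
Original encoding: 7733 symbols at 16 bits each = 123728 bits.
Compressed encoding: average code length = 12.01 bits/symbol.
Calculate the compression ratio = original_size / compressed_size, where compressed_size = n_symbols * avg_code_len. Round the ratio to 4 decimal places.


original_size = n_symbols * orig_bits = 7733 * 16 = 123728 bits
compressed_size = n_symbols * avg_code_len = 7733 * 12.01 = 92873.33 bits
ratio = original_size / compressed_size = 123728 / 92873.33 = 1.3322

Compression ratio = 1.3322


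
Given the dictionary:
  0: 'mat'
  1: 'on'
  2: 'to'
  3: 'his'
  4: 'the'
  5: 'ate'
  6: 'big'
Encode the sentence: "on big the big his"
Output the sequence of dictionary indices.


Look up each word in the dictionary:
  'on' -> 1
  'big' -> 6
  'the' -> 4
  'big' -> 6
  'his' -> 3

Encoded: [1, 6, 4, 6, 3]


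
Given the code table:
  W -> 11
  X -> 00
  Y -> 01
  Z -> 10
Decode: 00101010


Decoding:
00 -> X
10 -> Z
10 -> Z
10 -> Z


Result: XZZZ


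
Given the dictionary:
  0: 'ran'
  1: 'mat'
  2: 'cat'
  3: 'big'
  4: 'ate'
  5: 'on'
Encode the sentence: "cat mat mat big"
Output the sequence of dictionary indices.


Look up each word in the dictionary:
  'cat' -> 2
  'mat' -> 1
  'mat' -> 1
  'big' -> 3

Encoded: [2, 1, 1, 3]


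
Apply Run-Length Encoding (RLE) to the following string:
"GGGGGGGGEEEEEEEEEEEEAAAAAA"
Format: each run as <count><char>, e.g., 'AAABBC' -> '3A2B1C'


Scanning runs left to right:
  i=0: run of 'G' x 8 -> '8G'
  i=8: run of 'E' x 12 -> '12E'
  i=20: run of 'A' x 6 -> '6A'

RLE = 8G12E6A


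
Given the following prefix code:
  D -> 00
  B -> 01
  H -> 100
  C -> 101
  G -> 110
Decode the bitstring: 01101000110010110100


Decoding step by step:
Bits 01 -> B
Bits 101 -> C
Bits 00 -> D
Bits 01 -> B
Bits 100 -> H
Bits 101 -> C
Bits 101 -> C
Bits 00 -> D


Decoded message: BCDBHCCD


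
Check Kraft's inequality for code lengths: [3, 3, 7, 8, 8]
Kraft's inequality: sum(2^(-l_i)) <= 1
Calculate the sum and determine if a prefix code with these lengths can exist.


Sum = 2^(-3) + 2^(-3) + 2^(-7) + 2^(-8) + 2^(-8)
    = 0.125 + 0.125 + 0.0078125 + 0.00390625 + 0.00390625
    = 68/256 = 0.265625
Since 0.265625 <= 1, Kraft's inequality IS satisfied.
A prefix code with these lengths CAN exist.

Kraft sum = 0.265625. Satisfied.


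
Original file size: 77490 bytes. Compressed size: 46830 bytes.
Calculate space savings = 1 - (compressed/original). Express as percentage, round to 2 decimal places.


ratio = compressed/original = 46830/77490 = 0.604336
savings = 1 - ratio = 1 - 0.604336 = 0.395664
as a percentage: 0.395664 * 100 = 39.57%

Space savings = 1 - 46830/77490 = 39.57%


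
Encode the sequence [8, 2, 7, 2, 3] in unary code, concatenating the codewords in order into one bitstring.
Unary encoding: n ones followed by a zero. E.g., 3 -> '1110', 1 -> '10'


Encode each number as n ones followed by a terminating 0:
  8 -> 111111110 (9 bits)
  2 -> 110 (3 bits)
  7 -> 11111110 (8 bits)
  2 -> 110 (3 bits)
  3 -> 1110 (4 bits)
Total length = 9 + 3 + 8 + 3 + 4 = 27 bits.

Unary([8, 2, 7, 2, 3]) = 111111110110111111101101110 (27 bits)


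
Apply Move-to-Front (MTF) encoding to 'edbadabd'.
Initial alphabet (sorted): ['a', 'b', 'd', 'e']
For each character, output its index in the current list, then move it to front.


MTF encoding:
'e': index 3 in ['a', 'b', 'd', 'e'] -> ['e', 'a', 'b', 'd']
'd': index 3 in ['e', 'a', 'b', 'd'] -> ['d', 'e', 'a', 'b']
'b': index 3 in ['d', 'e', 'a', 'b'] -> ['b', 'd', 'e', 'a']
'a': index 3 in ['b', 'd', 'e', 'a'] -> ['a', 'b', 'd', 'e']
'd': index 2 in ['a', 'b', 'd', 'e'] -> ['d', 'a', 'b', 'e']
'a': index 1 in ['d', 'a', 'b', 'e'] -> ['a', 'd', 'b', 'e']
'b': index 2 in ['a', 'd', 'b', 'e'] -> ['b', 'a', 'd', 'e']
'd': index 2 in ['b', 'a', 'd', 'e'] -> ['d', 'b', 'a', 'e']


Output: [3, 3, 3, 3, 2, 1, 2, 2]


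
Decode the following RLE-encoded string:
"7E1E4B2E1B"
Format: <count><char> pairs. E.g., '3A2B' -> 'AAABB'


Expanding each <count><char> pair:
  7E -> 'EEEEEEE'
  1E -> 'E'
  4B -> 'BBBB'
  2E -> 'EE'
  1B -> 'B'

Decoded = EEEEEEEEBBBBEEB


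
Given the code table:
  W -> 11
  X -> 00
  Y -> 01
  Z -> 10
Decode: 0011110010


Decoding:
00 -> X
11 -> W
11 -> W
00 -> X
10 -> Z


Result: XWWXZ


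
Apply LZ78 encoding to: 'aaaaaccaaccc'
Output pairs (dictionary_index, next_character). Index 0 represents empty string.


LZ78 encoding steps:
Dictionary: {0: ''}
Step 1: w='' (idx 0), next='a' -> output (0, 'a'), add 'a' as idx 1
Step 2: w='a' (idx 1), next='a' -> output (1, 'a'), add 'aa' as idx 2
Step 3: w='aa' (idx 2), next='c' -> output (2, 'c'), add 'aac' as idx 3
Step 4: w='' (idx 0), next='c' -> output (0, 'c'), add 'c' as idx 4
Step 5: w='aac' (idx 3), next='c' -> output (3, 'c'), add 'aacc' as idx 5
Step 6: w='c' (idx 4), end of input -> output (4, '')


Encoded: [(0, 'a'), (1, 'a'), (2, 'c'), (0, 'c'), (3, 'c'), (4, '')]


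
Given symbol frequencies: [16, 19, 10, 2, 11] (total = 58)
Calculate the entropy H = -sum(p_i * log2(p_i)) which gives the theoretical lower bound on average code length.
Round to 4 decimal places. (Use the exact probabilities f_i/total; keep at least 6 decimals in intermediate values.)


Per-symbol terms -p_i * log2(p_i) with p_i = f_i/58:
  p = 16/58 = 0.275862: log2(p) = -1.857981, -p*log2(p) = 0.512546
  p = 19/58 = 0.327586: log2(p) = -1.610053, -p*log2(p) = 0.527431
  p = 10/58 = 0.172414: log2(p) = -2.536053, -p*log2(p) = 0.437251
  p = 2/58 = 0.034483: log2(p) = -4.857981, -p*log2(p) = 0.167517
  p = 11/58 = 0.189655: log2(p) = -2.398549, -p*log2(p) = 0.454897
H = 0.512546 + 0.527431 + 0.437251 + 0.167517 + 0.454897 = 2.099642

H = 2.0996 bits/symbol


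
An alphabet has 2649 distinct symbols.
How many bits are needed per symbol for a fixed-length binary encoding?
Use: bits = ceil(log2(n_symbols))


log2(2649) = 11.3712
Bracket: 2^11 = 2048 < 2649 <= 2^12 = 4096
So ceil(log2(2649)) = 12

bits = ceil(log2(2649)) = ceil(11.3712) = 12 bits


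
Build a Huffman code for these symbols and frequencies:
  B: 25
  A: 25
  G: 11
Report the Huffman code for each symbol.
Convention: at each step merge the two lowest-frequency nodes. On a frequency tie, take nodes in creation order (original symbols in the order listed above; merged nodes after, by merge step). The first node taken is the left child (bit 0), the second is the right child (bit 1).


Huffman tree construction:
Step 1: Merge G(11) + B(25) = 36
Step 2: Merge A(25) + (G+B)(36) = 61
Read each symbol's code off the tree from the root (left child = 0, right child = 1).

Codes:
  B: 11 (length 2)
  A: 0 (length 1)
  G: 10 (length 2)
Average code length: 97/61 = 1.5902 bits/symbol


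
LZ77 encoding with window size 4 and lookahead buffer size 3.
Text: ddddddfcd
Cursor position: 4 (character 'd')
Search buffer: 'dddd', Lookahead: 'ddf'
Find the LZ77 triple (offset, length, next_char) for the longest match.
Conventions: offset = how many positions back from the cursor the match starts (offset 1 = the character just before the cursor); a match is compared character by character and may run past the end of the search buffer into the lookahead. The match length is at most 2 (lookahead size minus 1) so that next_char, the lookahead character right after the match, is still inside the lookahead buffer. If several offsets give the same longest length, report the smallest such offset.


Try each offset into the search buffer:
  offset=1 (pos 3, char 'd'): match length 2
  offset=2 (pos 2, char 'd'): match length 2
  offset=3 (pos 1, char 'd'): match length 2
  offset=4 (pos 0, char 'd'): match length 2
Longest match has length 2, found at offsets 1, 2, 3, 4; take the smallest, offset 1.
next_char = character at position 4 + 2 = 6 -> 'f'

Best match: offset=1, length=2 (matching 'dd' starting at position 3)
LZ77 triple: (1, 2, 'f')


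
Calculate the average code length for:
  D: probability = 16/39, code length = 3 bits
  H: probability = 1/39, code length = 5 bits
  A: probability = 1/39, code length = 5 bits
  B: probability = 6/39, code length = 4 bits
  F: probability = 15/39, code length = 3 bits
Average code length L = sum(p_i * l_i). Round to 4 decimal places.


Weighted contributions p_i * l_i:
  D: (16/39) * 3 = 48/39
  H: (1/39) * 5 = 5/39
  A: (1/39) * 5 = 5/39
  B: (6/39) * 4 = 24/39
  F: (15/39) * 3 = 45/39
Sum = (48 + 5 + 5 + 24 + 45)/39 = 127/39

L = 127/39 = 3.2564 bits/symbol


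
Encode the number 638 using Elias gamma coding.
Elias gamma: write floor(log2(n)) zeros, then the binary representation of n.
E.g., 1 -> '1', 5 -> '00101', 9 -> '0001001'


num_bits = floor(log2(638)) + 1 = 10
leading_zeros = num_bits - 1 = 9
binary(638) = 1001111110

Elias gamma(638) = '000000000' + '1001111110' = 0000000001001111110 (19 bits)


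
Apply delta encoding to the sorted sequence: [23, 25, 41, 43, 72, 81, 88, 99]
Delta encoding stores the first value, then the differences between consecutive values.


First value: 23
Deltas:
  25 - 23 = 2
  41 - 25 = 16
  43 - 41 = 2
  72 - 43 = 29
  81 - 72 = 9
  88 - 81 = 7
  99 - 88 = 11


Delta encoded: [23, 2, 16, 2, 29, 9, 7, 11]


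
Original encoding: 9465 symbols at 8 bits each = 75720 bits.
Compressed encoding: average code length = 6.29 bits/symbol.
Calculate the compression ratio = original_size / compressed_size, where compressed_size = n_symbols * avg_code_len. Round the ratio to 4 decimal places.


original_size = n_symbols * orig_bits = 9465 * 8 = 75720 bits
compressed_size = n_symbols * avg_code_len = 9465 * 6.29 = 59534.85 bits
ratio = original_size / compressed_size = 75720 / 59534.85 = 1.2719

Compression ratio = 1.2719


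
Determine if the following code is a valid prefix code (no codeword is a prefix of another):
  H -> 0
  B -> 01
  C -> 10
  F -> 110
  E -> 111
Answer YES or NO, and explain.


Checking each pair (does one codeword prefix another?):
  H='0' vs B='01': prefix -- VIOLATION

NO -- this is NOT a valid prefix code. H (0) is a prefix of B (01).


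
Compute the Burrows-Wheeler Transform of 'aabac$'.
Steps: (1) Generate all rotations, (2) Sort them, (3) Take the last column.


Rotations (sorted):
  0: $aabac -> last char: c
  1: aabac$ -> last char: $
  2: abac$a -> last char: a
  3: ac$aab -> last char: b
  4: bac$aa -> last char: a
  5: c$aaba -> last char: a


BWT = c$abaa


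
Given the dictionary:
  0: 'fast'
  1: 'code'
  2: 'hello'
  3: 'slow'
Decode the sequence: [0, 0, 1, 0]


Look up each index in the dictionary:
  0 -> 'fast'
  0 -> 'fast'
  1 -> 'code'
  0 -> 'fast'

Decoded: "fast fast code fast"


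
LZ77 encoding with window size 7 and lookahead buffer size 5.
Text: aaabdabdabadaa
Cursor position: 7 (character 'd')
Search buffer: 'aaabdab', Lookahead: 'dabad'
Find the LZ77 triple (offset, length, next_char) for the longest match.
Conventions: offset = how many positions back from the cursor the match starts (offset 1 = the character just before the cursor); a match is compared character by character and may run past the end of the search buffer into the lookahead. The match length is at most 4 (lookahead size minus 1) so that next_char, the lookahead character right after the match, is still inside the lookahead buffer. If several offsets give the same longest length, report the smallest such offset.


Try each offset into the search buffer:
  offset=1 (pos 6, char 'b'): match length 0
  offset=2 (pos 5, char 'a'): match length 0
  offset=3 (pos 4, char 'd'): match length 3
  offset=4 (pos 3, char 'b'): match length 0
  offset=5 (pos 2, char 'a'): match length 0
  offset=6 (pos 1, char 'a'): match length 0
  offset=7 (pos 0, char 'a'): match length 0
Longest match has length 3 at offset 3.
next_char = character at position 7 + 3 = 10 -> 'a'

Best match: offset=3, length=3 (matching 'dab' starting at position 4)
LZ77 triple: (3, 3, 'a')


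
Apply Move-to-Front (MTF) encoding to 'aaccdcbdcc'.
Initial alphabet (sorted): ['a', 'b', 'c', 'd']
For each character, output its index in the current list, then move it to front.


MTF encoding:
'a': index 0 in ['a', 'b', 'c', 'd'] -> ['a', 'b', 'c', 'd']
'a': index 0 in ['a', 'b', 'c', 'd'] -> ['a', 'b', 'c', 'd']
'c': index 2 in ['a', 'b', 'c', 'd'] -> ['c', 'a', 'b', 'd']
'c': index 0 in ['c', 'a', 'b', 'd'] -> ['c', 'a', 'b', 'd']
'd': index 3 in ['c', 'a', 'b', 'd'] -> ['d', 'c', 'a', 'b']
'c': index 1 in ['d', 'c', 'a', 'b'] -> ['c', 'd', 'a', 'b']
'b': index 3 in ['c', 'd', 'a', 'b'] -> ['b', 'c', 'd', 'a']
'd': index 2 in ['b', 'c', 'd', 'a'] -> ['d', 'b', 'c', 'a']
'c': index 2 in ['d', 'b', 'c', 'a'] -> ['c', 'd', 'b', 'a']
'c': index 0 in ['c', 'd', 'b', 'a'] -> ['c', 'd', 'b', 'a']


Output: [0, 0, 2, 0, 3, 1, 3, 2, 2, 0]


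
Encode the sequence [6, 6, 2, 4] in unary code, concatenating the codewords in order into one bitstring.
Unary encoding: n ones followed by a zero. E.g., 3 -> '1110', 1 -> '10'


Encode each number as n ones followed by a terminating 0:
  6 -> 1111110 (7 bits)
  6 -> 1111110 (7 bits)
  2 -> 110 (3 bits)
  4 -> 11110 (5 bits)
Total length = 7 + 7 + 3 + 5 = 22 bits.

Unary([6, 6, 2, 4]) = 1111110111111011011110 (22 bits)


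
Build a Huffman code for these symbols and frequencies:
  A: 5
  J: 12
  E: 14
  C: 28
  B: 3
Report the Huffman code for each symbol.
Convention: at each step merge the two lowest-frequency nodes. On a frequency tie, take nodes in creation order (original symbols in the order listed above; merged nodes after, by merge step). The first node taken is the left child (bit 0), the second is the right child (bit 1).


Huffman tree construction:
Step 1: Merge B(3) + A(5) = 8
Step 2: Merge (B+A)(8) + J(12) = 20
Step 3: Merge E(14) + ((B+A)+J)(20) = 34
Step 4: Merge C(28) + (E+((B+A)+J))(34) = 62
Read each symbol's code off the tree from the root (left child = 0, right child = 1).

Codes:
  A: 1101 (length 4)
  J: 111 (length 3)
  E: 10 (length 2)
  C: 0 (length 1)
  B: 1100 (length 4)
Average code length: 124/62 = 2.0000 bits/symbol


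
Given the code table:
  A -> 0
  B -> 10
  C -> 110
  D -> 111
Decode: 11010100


Decoding:
110 -> C
10 -> B
10 -> B
0 -> A


Result: CBBA


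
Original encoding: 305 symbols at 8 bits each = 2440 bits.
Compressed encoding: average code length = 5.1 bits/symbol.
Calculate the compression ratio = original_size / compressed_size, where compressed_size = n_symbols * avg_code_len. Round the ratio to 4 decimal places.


original_size = n_symbols * orig_bits = 305 * 8 = 2440 bits
compressed_size = n_symbols * avg_code_len = 305 * 5.1 = 1555.5 bits
ratio = original_size / compressed_size = 2440 / 1555.5 = 1.5686

Compression ratio = 1.5686


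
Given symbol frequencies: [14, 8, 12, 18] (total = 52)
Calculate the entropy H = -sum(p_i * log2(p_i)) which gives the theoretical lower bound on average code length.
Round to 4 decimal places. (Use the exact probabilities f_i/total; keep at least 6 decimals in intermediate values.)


Per-symbol terms -p_i * log2(p_i) with p_i = f_i/52:
  p = 14/52 = 0.269231: log2(p) = -1.893085, -p*log2(p) = 0.509677
  p = 8/52 = 0.153846: log2(p) = -2.700440, -p*log2(p) = 0.415452
  p = 12/52 = 0.230769: log2(p) = -2.115477, -p*log2(p) = 0.488187
  p = 18/52 = 0.346154: log2(p) = -1.530515, -p*log2(p) = 0.529794
H = 0.509677 + 0.415452 + 0.488187 + 0.529794 = 1.943110

H = 1.9431 bits/symbol


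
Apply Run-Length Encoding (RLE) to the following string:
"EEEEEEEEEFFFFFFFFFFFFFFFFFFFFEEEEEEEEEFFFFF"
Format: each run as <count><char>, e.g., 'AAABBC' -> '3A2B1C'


Scanning runs left to right:
  i=0: run of 'E' x 9 -> '9E'
  i=9: run of 'F' x 20 -> '20F'
  i=29: run of 'E' x 9 -> '9E'
  i=38: run of 'F' x 5 -> '5F'

RLE = 9E20F9E5F


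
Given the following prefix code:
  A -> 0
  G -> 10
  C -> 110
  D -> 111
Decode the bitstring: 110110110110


Decoding step by step:
Bits 110 -> C
Bits 110 -> C
Bits 110 -> C
Bits 110 -> C


Decoded message: CCCC


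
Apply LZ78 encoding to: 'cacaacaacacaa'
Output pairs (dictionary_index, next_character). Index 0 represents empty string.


LZ78 encoding steps:
Dictionary: {0: ''}
Step 1: w='' (idx 0), next='c' -> output (0, 'c'), add 'c' as idx 1
Step 2: w='' (idx 0), next='a' -> output (0, 'a'), add 'a' as idx 2
Step 3: w='c' (idx 1), next='a' -> output (1, 'a'), add 'ca' as idx 3
Step 4: w='a' (idx 2), next='c' -> output (2, 'c'), add 'ac' as idx 4
Step 5: w='a' (idx 2), next='a' -> output (2, 'a'), add 'aa' as idx 5
Step 6: w='ca' (idx 3), next='c' -> output (3, 'c'), add 'cac' as idx 6
Step 7: w='aa' (idx 5), end of input -> output (5, '')


Encoded: [(0, 'c'), (0, 'a'), (1, 'a'), (2, 'c'), (2, 'a'), (3, 'c'), (5, '')]


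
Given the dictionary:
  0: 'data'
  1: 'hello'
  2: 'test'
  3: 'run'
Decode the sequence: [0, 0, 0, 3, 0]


Look up each index in the dictionary:
  0 -> 'data'
  0 -> 'data'
  0 -> 'data'
  3 -> 'run'
  0 -> 'data'

Decoded: "data data data run data"


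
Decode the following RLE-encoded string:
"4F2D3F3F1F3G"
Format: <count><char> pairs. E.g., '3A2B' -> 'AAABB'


Expanding each <count><char> pair:
  4F -> 'FFFF'
  2D -> 'DD'
  3F -> 'FFF'
  3F -> 'FFF'
  1F -> 'F'
  3G -> 'GGG'

Decoded = FFFFDDFFFFFFFGGG


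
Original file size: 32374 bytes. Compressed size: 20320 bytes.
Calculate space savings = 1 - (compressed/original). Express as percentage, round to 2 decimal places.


ratio = compressed/original = 20320/32374 = 0.627664
savings = 1 - ratio = 1 - 0.627664 = 0.372336
as a percentage: 0.372336 * 100 = 37.23%

Space savings = 1 - 20320/32374 = 37.23%


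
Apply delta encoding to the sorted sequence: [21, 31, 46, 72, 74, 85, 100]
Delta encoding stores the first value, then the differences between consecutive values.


First value: 21
Deltas:
  31 - 21 = 10
  46 - 31 = 15
  72 - 46 = 26
  74 - 72 = 2
  85 - 74 = 11
  100 - 85 = 15


Delta encoded: [21, 10, 15, 26, 2, 11, 15]


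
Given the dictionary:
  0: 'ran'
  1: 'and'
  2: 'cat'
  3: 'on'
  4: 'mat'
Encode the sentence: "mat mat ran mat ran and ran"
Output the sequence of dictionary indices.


Look up each word in the dictionary:
  'mat' -> 4
  'mat' -> 4
  'ran' -> 0
  'mat' -> 4
  'ran' -> 0
  'and' -> 1
  'ran' -> 0

Encoded: [4, 4, 0, 4, 0, 1, 0]


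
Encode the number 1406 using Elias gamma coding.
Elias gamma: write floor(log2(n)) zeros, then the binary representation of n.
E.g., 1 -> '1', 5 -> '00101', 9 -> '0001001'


num_bits = floor(log2(1406)) + 1 = 11
leading_zeros = num_bits - 1 = 10
binary(1406) = 10101111110

Elias gamma(1406) = '0000000000' + '10101111110' = 000000000010101111110 (21 bits)


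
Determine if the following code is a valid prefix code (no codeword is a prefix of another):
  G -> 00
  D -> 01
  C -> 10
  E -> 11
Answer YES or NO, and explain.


Checking each pair (does one codeword prefix another?):
  G='00' vs D='01': no prefix
  G='00' vs C='10': no prefix
  G='00' vs E='11': no prefix
  D='01' vs G='00': no prefix
  D='01' vs C='10': no prefix
  D='01' vs E='11': no prefix
  C='10' vs G='00': no prefix
  C='10' vs D='01': no prefix
  C='10' vs E='11': no prefix
  E='11' vs G='00': no prefix
  E='11' vs D='01': no prefix
  E='11' vs C='10': no prefix
No violation found over all pairs.

YES -- this is a valid prefix code. No codeword is a prefix of any other codeword.


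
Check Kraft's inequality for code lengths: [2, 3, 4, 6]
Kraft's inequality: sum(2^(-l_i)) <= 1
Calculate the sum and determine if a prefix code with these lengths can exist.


Sum = 2^(-2) + 2^(-3) + 2^(-4) + 2^(-6)
    = 0.25 + 0.125 + 0.0625 + 0.015625
    = 29/64 = 0.453125
Since 0.453125 <= 1, Kraft's inequality IS satisfied.
A prefix code with these lengths CAN exist.

Kraft sum = 0.453125. Satisfied.


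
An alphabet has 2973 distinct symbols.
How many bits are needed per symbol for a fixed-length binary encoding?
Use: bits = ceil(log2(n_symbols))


log2(2973) = 11.5377
Bracket: 2^11 = 2048 < 2973 <= 2^12 = 4096
So ceil(log2(2973)) = 12

bits = ceil(log2(2973)) = ceil(11.5377) = 12 bits


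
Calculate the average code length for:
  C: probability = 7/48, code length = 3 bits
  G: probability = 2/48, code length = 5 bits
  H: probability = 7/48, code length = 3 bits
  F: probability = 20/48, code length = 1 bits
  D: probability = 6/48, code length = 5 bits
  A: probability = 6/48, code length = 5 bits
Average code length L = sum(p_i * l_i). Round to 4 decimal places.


Weighted contributions p_i * l_i:
  C: (7/48) * 3 = 21/48
  G: (2/48) * 5 = 10/48
  H: (7/48) * 3 = 21/48
  F: (20/48) * 1 = 20/48
  D: (6/48) * 5 = 30/48
  A: (6/48) * 5 = 30/48
Sum = (21 + 10 + 21 + 20 + 30 + 30)/48 = 132/48

L = 132/48 = 2.7500 bits/symbol


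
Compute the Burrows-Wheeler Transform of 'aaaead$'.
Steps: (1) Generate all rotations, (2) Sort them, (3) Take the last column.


Rotations (sorted):
  0: $aaaead -> last char: d
  1: aaaead$ -> last char: $
  2: aaead$a -> last char: a
  3: ad$aaae -> last char: e
  4: aead$aa -> last char: a
  5: d$aaaea -> last char: a
  6: ead$aaa -> last char: a


BWT = d$aeaaa


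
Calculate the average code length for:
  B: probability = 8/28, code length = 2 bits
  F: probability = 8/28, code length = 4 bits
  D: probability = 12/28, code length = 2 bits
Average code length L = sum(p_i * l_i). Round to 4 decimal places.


Weighted contributions p_i * l_i:
  B: (8/28) * 2 = 16/28
  F: (8/28) * 4 = 32/28
  D: (12/28) * 2 = 24/28
Sum = (16 + 32 + 24)/28 = 72/28

L = 72/28 = 2.5714 bits/symbol


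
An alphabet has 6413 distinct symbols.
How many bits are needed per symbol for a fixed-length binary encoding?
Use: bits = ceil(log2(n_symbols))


log2(6413) = 12.6468
Bracket: 2^12 = 4096 < 6413 <= 2^13 = 8192
So ceil(log2(6413)) = 13

bits = ceil(log2(6413)) = ceil(12.6468) = 13 bits


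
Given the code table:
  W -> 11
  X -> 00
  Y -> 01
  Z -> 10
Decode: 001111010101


Decoding:
00 -> X
11 -> W
11 -> W
01 -> Y
01 -> Y
01 -> Y


Result: XWWYYY


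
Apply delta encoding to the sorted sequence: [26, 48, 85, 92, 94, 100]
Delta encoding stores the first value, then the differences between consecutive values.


First value: 26
Deltas:
  48 - 26 = 22
  85 - 48 = 37
  92 - 85 = 7
  94 - 92 = 2
  100 - 94 = 6


Delta encoded: [26, 22, 37, 7, 2, 6]


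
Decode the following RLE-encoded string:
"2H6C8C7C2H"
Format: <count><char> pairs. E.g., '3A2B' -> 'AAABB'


Expanding each <count><char> pair:
  2H -> 'HH'
  6C -> 'CCCCCC'
  8C -> 'CCCCCCCC'
  7C -> 'CCCCCCC'
  2H -> 'HH'

Decoded = HHCCCCCCCCCCCCCCCCCCCCCHH


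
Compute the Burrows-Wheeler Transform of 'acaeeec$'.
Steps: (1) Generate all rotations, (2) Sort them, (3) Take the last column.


Rotations (sorted):
  0: $acaeeec -> last char: c
  1: acaeeec$ -> last char: $
  2: aeeec$ac -> last char: c
  3: c$acaeee -> last char: e
  4: caeeec$a -> last char: a
  5: ec$acaee -> last char: e
  6: eec$acae -> last char: e
  7: eeec$aca -> last char: a


BWT = c$ceaeea


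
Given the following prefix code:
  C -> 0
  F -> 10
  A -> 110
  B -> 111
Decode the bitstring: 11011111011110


Decoding step by step:
Bits 110 -> A
Bits 111 -> B
Bits 110 -> A
Bits 111 -> B
Bits 10 -> F


Decoded message: ABABF


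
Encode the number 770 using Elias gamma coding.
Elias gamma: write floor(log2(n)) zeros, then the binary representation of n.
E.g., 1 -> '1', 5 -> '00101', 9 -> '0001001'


num_bits = floor(log2(770)) + 1 = 10
leading_zeros = num_bits - 1 = 9
binary(770) = 1100000010

Elias gamma(770) = '000000000' + '1100000010' = 0000000001100000010 (19 bits)


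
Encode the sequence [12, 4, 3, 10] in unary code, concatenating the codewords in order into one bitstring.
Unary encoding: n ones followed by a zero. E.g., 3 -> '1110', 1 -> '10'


Encode each number as n ones followed by a terminating 0:
  12 -> 1111111111110 (13 bits)
  4 -> 11110 (5 bits)
  3 -> 1110 (4 bits)
  10 -> 11111111110 (11 bits)
Total length = 13 + 5 + 4 + 11 = 33 bits.

Unary([12, 4, 3, 10]) = 111111111111011110111011111111110 (33 bits)


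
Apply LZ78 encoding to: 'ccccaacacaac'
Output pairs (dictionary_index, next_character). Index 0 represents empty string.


LZ78 encoding steps:
Dictionary: {0: ''}
Step 1: w='' (idx 0), next='c' -> output (0, 'c'), add 'c' as idx 1
Step 2: w='c' (idx 1), next='c' -> output (1, 'c'), add 'cc' as idx 2
Step 3: w='c' (idx 1), next='a' -> output (1, 'a'), add 'ca' as idx 3
Step 4: w='' (idx 0), next='a' -> output (0, 'a'), add 'a' as idx 4
Step 5: w='ca' (idx 3), next='c' -> output (3, 'c'), add 'cac' as idx 5
Step 6: w='a' (idx 4), next='a' -> output (4, 'a'), add 'aa' as idx 6
Step 7: w='c' (idx 1), end of input -> output (1, '')


Encoded: [(0, 'c'), (1, 'c'), (1, 'a'), (0, 'a'), (3, 'c'), (4, 'a'), (1, '')]


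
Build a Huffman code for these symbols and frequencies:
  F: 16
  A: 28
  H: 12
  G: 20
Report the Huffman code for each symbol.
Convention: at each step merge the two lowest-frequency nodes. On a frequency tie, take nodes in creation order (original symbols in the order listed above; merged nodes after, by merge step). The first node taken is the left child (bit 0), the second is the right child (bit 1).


Huffman tree construction:
Step 1: Merge H(12) + F(16) = 28
Step 2: Merge G(20) + A(28) = 48
Step 3: Merge (H+F)(28) + (G+A)(48) = 76
Read each symbol's code off the tree from the root (left child = 0, right child = 1).

Codes:
  F: 01 (length 2)
  A: 11 (length 2)
  H: 00 (length 2)
  G: 10 (length 2)
Average code length: 152/76 = 2.0000 bits/symbol


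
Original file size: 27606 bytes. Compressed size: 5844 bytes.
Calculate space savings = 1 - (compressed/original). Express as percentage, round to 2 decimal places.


ratio = compressed/original = 5844/27606 = 0.211693
savings = 1 - ratio = 1 - 0.211693 = 0.788307
as a percentage: 0.788307 * 100 = 78.83%

Space savings = 1 - 5844/27606 = 78.83%


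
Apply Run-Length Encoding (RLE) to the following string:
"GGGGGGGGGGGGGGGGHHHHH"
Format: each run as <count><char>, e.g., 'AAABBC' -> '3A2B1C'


Scanning runs left to right:
  i=0: run of 'G' x 16 -> '16G'
  i=16: run of 'H' x 5 -> '5H'

RLE = 16G5H


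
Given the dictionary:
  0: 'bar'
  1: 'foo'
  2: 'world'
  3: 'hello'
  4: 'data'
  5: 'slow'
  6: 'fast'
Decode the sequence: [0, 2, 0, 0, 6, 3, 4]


Look up each index in the dictionary:
  0 -> 'bar'
  2 -> 'world'
  0 -> 'bar'
  0 -> 'bar'
  6 -> 'fast'
  3 -> 'hello'
  4 -> 'data'

Decoded: "bar world bar bar fast hello data"


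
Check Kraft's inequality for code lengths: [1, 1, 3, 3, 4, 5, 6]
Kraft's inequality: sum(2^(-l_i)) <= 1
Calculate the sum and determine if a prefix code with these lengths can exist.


Sum = 2^(-1) + 2^(-1) + 2^(-3) + 2^(-3) + 2^(-4) + 2^(-5) + 2^(-6)
    = 0.5 + 0.5 + 0.125 + 0.125 + 0.0625 + 0.03125 + 0.015625
    = 87/64 = 1.359375
Since 1.359375 > 1, Kraft's inequality is NOT satisfied.
A prefix code with these lengths CANNOT exist.

Kraft sum = 1.359375. Not satisfied.


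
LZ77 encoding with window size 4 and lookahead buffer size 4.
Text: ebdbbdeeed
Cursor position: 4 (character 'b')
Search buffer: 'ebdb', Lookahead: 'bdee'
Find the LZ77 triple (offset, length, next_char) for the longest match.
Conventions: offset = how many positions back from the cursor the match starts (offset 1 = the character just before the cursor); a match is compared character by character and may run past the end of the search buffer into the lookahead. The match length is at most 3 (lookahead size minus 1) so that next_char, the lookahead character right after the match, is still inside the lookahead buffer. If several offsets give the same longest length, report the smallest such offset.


Try each offset into the search buffer:
  offset=1 (pos 3, char 'b'): match length 1
  offset=2 (pos 2, char 'd'): match length 0
  offset=3 (pos 1, char 'b'): match length 2
  offset=4 (pos 0, char 'e'): match length 0
Longest match has length 2 at offset 3.
next_char = character at position 4 + 2 = 6 -> 'e'

Best match: offset=3, length=2 (matching 'bd' starting at position 1)
LZ77 triple: (3, 2, 'e')


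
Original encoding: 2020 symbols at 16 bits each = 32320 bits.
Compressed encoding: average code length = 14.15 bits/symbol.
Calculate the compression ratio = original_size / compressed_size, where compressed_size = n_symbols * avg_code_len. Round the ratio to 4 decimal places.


original_size = n_symbols * orig_bits = 2020 * 16 = 32320 bits
compressed_size = n_symbols * avg_code_len = 2020 * 14.15 = 28583.0 bits
ratio = original_size / compressed_size = 32320 / 28583.0 = 1.1307

Compression ratio = 1.1307


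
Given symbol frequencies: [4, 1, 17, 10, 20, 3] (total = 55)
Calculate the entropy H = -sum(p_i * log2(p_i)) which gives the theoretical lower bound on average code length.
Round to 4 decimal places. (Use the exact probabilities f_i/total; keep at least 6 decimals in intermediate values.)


Per-symbol terms -p_i * log2(p_i) with p_i = f_i/55:
  p = 4/55 = 0.072727: log2(p) = -3.781360, -p*log2(p) = 0.275008
  p = 1/55 = 0.018182: log2(p) = -5.781360, -p*log2(p) = 0.105116
  p = 17/55 = 0.309091: log2(p) = -1.693897, -p*log2(p) = 0.523568
  p = 10/55 = 0.181818: log2(p) = -2.459432, -p*log2(p) = 0.447169
  p = 20/55 = 0.363636: log2(p) = -1.459432, -p*log2(p) = 0.530702
  p = 3/55 = 0.054545: log2(p) = -4.196397, -p*log2(p) = 0.228894
H = 0.275008 + 0.105116 + 0.523568 + 0.447169 + 0.530702 + 0.228894 = 2.110457

H = 2.1105 bits/symbol


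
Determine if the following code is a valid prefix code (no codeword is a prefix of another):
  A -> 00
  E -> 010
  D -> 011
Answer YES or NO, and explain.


Checking each pair (does one codeword prefix another?):
  A='00' vs E='010': no prefix
  A='00' vs D='011': no prefix
  E='010' vs A='00': no prefix
  E='010' vs D='011': no prefix
  D='011' vs A='00': no prefix
  D='011' vs E='010': no prefix
No violation found over all pairs.

YES -- this is a valid prefix code. No codeword is a prefix of any other codeword.


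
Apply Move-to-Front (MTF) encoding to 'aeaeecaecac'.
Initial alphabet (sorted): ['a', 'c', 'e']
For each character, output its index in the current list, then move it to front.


MTF encoding:
'a': index 0 in ['a', 'c', 'e'] -> ['a', 'c', 'e']
'e': index 2 in ['a', 'c', 'e'] -> ['e', 'a', 'c']
'a': index 1 in ['e', 'a', 'c'] -> ['a', 'e', 'c']
'e': index 1 in ['a', 'e', 'c'] -> ['e', 'a', 'c']
'e': index 0 in ['e', 'a', 'c'] -> ['e', 'a', 'c']
'c': index 2 in ['e', 'a', 'c'] -> ['c', 'e', 'a']
'a': index 2 in ['c', 'e', 'a'] -> ['a', 'c', 'e']
'e': index 2 in ['a', 'c', 'e'] -> ['e', 'a', 'c']
'c': index 2 in ['e', 'a', 'c'] -> ['c', 'e', 'a']
'a': index 2 in ['c', 'e', 'a'] -> ['a', 'c', 'e']
'c': index 1 in ['a', 'c', 'e'] -> ['c', 'a', 'e']


Output: [0, 2, 1, 1, 0, 2, 2, 2, 2, 2, 1]


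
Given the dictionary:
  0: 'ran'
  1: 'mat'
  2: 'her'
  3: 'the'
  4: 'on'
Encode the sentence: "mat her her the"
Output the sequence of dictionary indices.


Look up each word in the dictionary:
  'mat' -> 1
  'her' -> 2
  'her' -> 2
  'the' -> 3

Encoded: [1, 2, 2, 3]


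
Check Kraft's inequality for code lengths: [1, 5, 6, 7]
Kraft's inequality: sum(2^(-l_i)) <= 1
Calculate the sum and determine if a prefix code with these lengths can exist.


Sum = 2^(-1) + 2^(-5) + 2^(-6) + 2^(-7)
    = 0.5 + 0.03125 + 0.015625 + 0.0078125
    = 71/128 = 0.5546875
Since 0.5546875 <= 1, Kraft's inequality IS satisfied.
A prefix code with these lengths CAN exist.

Kraft sum = 0.5546875. Satisfied.


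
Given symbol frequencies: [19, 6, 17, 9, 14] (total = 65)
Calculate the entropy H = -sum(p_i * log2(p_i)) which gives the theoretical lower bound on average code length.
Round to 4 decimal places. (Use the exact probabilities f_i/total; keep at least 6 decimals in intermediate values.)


Per-symbol terms -p_i * log2(p_i) with p_i = f_i/65:
  p = 19/65 = 0.292308: log2(p) = -1.774440, -p*log2(p) = 0.518683
  p = 6/65 = 0.092308: log2(p) = -3.437405, -p*log2(p) = 0.317299
  p = 17/65 = 0.261538: log2(p) = -1.934905, -p*log2(p) = 0.506052
  p = 9/65 = 0.138462: log2(p) = -2.852443, -p*log2(p) = 0.394954
  p = 14/65 = 0.215385: log2(p) = -2.215013, -p*log2(p) = 0.477080
H = 0.518683 + 0.317299 + 0.506052 + 0.394954 + 0.477080 = 2.214068

H = 2.2141 bits/symbol


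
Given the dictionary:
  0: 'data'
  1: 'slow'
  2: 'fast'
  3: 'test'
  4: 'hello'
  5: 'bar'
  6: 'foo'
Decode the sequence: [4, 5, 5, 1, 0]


Look up each index in the dictionary:
  4 -> 'hello'
  5 -> 'bar'
  5 -> 'bar'
  1 -> 'slow'
  0 -> 'data'

Decoded: "hello bar bar slow data"


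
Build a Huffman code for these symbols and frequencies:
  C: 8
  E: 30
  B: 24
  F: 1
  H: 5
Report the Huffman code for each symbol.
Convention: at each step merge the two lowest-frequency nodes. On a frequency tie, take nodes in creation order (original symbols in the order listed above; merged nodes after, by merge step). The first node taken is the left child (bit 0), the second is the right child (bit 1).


Huffman tree construction:
Step 1: Merge F(1) + H(5) = 6
Step 2: Merge (F+H)(6) + C(8) = 14
Step 3: Merge ((F+H)+C)(14) + B(24) = 38
Step 4: Merge E(30) + (((F+H)+C)+B)(38) = 68
Read each symbol's code off the tree from the root (left child = 0, right child = 1).

Codes:
  C: 101 (length 3)
  E: 0 (length 1)
  B: 11 (length 2)
  F: 1000 (length 4)
  H: 1001 (length 4)
Average code length: 126/68 = 1.8529 bits/symbol


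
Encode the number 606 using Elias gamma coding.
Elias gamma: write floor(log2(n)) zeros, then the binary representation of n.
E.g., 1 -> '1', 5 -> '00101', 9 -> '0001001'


num_bits = floor(log2(606)) + 1 = 10
leading_zeros = num_bits - 1 = 9
binary(606) = 1001011110

Elias gamma(606) = '000000000' + '1001011110' = 0000000001001011110 (19 bits)


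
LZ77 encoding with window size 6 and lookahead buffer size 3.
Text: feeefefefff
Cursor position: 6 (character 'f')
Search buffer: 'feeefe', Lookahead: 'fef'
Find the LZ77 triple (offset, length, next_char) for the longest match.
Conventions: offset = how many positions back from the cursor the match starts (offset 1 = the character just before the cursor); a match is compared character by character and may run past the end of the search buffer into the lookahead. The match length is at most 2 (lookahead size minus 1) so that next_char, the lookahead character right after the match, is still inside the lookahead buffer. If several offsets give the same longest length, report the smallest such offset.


Try each offset into the search buffer:
  offset=1 (pos 5, char 'e'): match length 0
  offset=2 (pos 4, char 'f'): match length 2
  offset=3 (pos 3, char 'e'): match length 0
  offset=4 (pos 2, char 'e'): match length 0
  offset=5 (pos 1, char 'e'): match length 0
  offset=6 (pos 0, char 'f'): match length 2
Longest match has length 2, found at offsets 2, 6; take the smallest, offset 2.
next_char = character at position 6 + 2 = 8 -> 'f'

Best match: offset=2, length=2 (matching 'fe' starting at position 4)
LZ77 triple: (2, 2, 'f')
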